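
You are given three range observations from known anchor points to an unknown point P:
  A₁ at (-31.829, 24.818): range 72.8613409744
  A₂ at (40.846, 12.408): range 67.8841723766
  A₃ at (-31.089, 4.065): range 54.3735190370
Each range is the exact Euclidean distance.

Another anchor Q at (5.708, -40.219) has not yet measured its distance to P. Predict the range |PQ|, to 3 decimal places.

eq1: (x + 31.829)² + (y − 24.818)² = 72.8613409744²
eq2: (x − 40.846)² + (y − 12.408)² = 67.8841723766²
eq3: (x + 31.089)² + (y − 4.065)² = 54.3735190370²
eq1−eq2, eq1−eq3 (x²,y² cancel):
  145.350·x − 24.820·y = 893.849964
  1.480·x − 41.506·y = 1706.327217
det = 145.350·-41.506 − -24.820·1.480 = -5996.163500
x = (893.849964·-41.506 − -24.820·1706.327217) / -5996.163500 = -0.875711
y = (145.350·1706.327217 − 893.849964·1.480) / -5996.163500 = -41.141600
|P − Q| = √((-0.875711 − 5.708)² + (-41.141600 − -40.219)²) = 6.648040

6.648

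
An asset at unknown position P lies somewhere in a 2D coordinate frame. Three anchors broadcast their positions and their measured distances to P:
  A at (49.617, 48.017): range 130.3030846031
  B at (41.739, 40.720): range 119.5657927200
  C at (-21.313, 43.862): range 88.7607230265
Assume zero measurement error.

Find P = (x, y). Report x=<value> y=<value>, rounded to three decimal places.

x=-44.864 y=-41.717

eq1: (x − 49.617)² + (y − 48.017)² = 130.3030846031²
eq2: (x − 41.739)² + (y − 40.720)² = 119.5657927200²
eq3: (x + 21.313)² + (y − 43.862)² = 88.7607230265²
eq3−eq1, eq3−eq2 (x²,y² cancel):
  141.860·x + 8.310·y = -6711.067940
  126.104·x − 6.284·y = -5395.369329
det = 141.860·-6.284 − 8.310·126.104 = -1939.372480
x = (-6711.067940·-6.284 − 8.310·-5395.369329) / -1939.372480 = -44.863929
y = (141.860·-5395.369329 − -6711.067940·126.104) / -1939.372480 = -41.717318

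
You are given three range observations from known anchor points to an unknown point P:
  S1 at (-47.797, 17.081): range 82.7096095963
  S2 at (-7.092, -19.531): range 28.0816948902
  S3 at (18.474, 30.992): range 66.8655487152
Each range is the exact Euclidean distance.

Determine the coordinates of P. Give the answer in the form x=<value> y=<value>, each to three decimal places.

eq1: (x + 47.797)² + (y − 17.081)² = 82.7096095963²
eq2: (x + 7.092)² + (y + 19.531)² = 28.0816948902²
eq3: (x − 18.474)² + (y − 30.992)² = 66.8655487152²
eq1−eq2, eq1−eq3 (x²,y² cancel):
  81.410·x − 73.224·y = 3907.740587
  132.542·x + 27.822·y = 1095.356885
det = 81.410·27.822 − -73.224·132.542 = 11970.244428
x = (3907.740587·27.822 − -73.224·1095.356885) / 11970.244428 = 15.783101
y = (81.410·1095.356885 − 3907.740587·132.542) / 11970.244428 = -35.819381

x=15.783 y=-35.819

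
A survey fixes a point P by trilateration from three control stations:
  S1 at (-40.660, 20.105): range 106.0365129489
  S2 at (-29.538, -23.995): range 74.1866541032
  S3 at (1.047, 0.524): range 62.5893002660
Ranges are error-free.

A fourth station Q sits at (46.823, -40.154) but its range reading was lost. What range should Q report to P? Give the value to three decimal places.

eq1: (x + 40.660)² + (y − 20.105)² = 106.0365129489²
eq2: (x + 29.538)² + (y + 23.995)² = 74.1866541032²
eq3: (x − 1.047)² + (y − 0.524)² = 62.5893002660²
eq1−eq3, eq1−eq2 (x²,y² cancel):
  83.414·x − 39.162·y = 5270.245731
  22.244·x − 88.200·y = 5130.889275
det = 83.414·-88.200 − -39.162·22.244 = -6485.995272
x = (5270.245731·-88.200 − -39.162·5130.889275) / -6485.995272 = 40.687632
y = (83.414·5130.889275 − 5270.245731·22.244) / -6485.995272 = -47.911945
|P − Q| = √((40.687632 − 46.823)² + (-47.911945 − -40.154)²) = 9.890827

9.891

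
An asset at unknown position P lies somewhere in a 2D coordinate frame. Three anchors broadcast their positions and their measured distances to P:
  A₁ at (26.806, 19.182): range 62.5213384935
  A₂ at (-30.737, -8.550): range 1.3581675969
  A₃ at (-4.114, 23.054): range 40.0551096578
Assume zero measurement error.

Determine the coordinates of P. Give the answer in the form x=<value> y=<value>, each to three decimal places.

eq1: (x − 26.806)² + (y − 19.182)² = 62.5213384935²
eq2: (x + 30.737)² + (y + 8.550)² = 1.3581675969²
eq3: (x + 4.114)² + (y − 23.054)² = 40.0551096578²
eq1−eq2, eq1−eq3 (x²,y² cancel):
  -115.086·x − 55.464·y = 3838.428057
  -61.840·x + 7.744·y = 1766.407109
det = -115.086·7.744 − -55.464·-61.840 = -4321.119744
x = (3838.428057·7.744 − -55.464·1766.407109) / -4321.119744 = -29.551782
y = (-115.086·1766.407109 − 3838.428057·-61.840) / -4321.119744 = -7.886767

x=-29.552 y=-7.887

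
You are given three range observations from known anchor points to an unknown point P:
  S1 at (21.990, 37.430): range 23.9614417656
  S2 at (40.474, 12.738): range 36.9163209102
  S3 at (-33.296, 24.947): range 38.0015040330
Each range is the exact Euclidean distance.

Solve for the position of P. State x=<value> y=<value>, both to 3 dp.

x=4.505 y=21.047

eq1: (x − 21.990)² + (y − 37.430)² = 23.9614417656²
eq2: (x − 40.474)² + (y − 12.738)² = 36.9163209102²
eq3: (x + 33.296)² + (y − 24.947)² = 38.0015040330²
eq3−eq2, eq3−eq1 (x²,y² cancel):
  147.540·x − 24.418·y = 150.724454
  110.572·x + 24.966·y = 1023.552192
det = 147.540·24.966 − -24.418·110.572 = 6383.430736
x = (150.724454·24.966 − -24.418·1023.552192) / 6383.430736 = 4.504801
y = (147.540·1023.552192 − 150.724454·110.572) / 6383.430736 = 21.046517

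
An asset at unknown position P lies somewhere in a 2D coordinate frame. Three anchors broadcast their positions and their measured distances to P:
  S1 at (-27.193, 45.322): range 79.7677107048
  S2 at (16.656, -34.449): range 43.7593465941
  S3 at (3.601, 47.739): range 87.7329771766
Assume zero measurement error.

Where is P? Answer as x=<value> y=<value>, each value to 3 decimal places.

eq1: (x + 27.193)² + (y − 45.322)² = 79.7677107048²
eq2: (x − 16.656)² + (y + 34.449)² = 43.7593465941²
eq3: (x − 3.601)² + (y − 47.739)² = 87.7329771766²
eq3−eq2, eq3−eq1 (x²,y² cancel):
  26.110·x − 164.376·y = 4954.371485
  -61.588·x − 4.834·y = 1835.751224
det = 26.110·-4.834 − -164.376·-61.588 = -10249.804828
x = (4954.371485·-4.834 − -164.376·1835.751224) / -10249.804828 = -27.103346
y = (26.110·1835.751224 − 4954.371485·-61.588) / -10249.804828 = -34.445660

x=-27.103 y=-34.446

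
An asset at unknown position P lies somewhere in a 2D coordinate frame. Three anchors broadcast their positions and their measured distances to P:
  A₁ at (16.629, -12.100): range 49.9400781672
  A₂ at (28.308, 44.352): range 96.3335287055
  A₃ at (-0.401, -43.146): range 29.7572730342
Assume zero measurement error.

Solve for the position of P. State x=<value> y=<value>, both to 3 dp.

x=-28.527 y=-33.429

eq1: (x − 16.629)² + (y + 12.100)² = 49.9400781672²
eq2: (x − 28.308)² + (y − 44.352)² = 96.3335287055²
eq3: (x + 0.401)² + (y + 43.146)² = 29.7572730342²
eq1−eq3, eq1−eq2 (x²,y² cancel):
  -34.060·x − 62.092·y = 3047.320585
  23.358·x + 112.904·y = -4440.628219
det = -34.060·112.904 − -62.092·23.358 = -2395.165304
x = (3047.320585·112.904 − -62.092·-4440.628219) / -2395.165304 = -28.527132
y = (-34.060·-4440.628219 − 3047.320585·23.358) / -2395.165304 = -33.429210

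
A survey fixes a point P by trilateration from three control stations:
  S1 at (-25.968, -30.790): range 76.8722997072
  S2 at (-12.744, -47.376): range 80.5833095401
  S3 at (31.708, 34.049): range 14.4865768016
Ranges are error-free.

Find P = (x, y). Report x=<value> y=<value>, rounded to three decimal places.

eq1: (x + 25.968)² + (y + 30.790)² = 76.8722997072²
eq2: (x + 12.744)² + (y + 47.376)² = 80.5833095401²
eq3: (x − 31.708)² + (y − 34.049)² = 14.4865768016²
eq2−eq1, eq2−eq3 (x²,y² cancel):
  -26.448·x + 33.172·y = -200.214474
  88.904·x + 162.850·y = 6041.645622
det = -26.448·162.850 − 33.172·88.904 = -7256.180288
x = (-200.214474·162.850 − 33.172·6041.645622) / -7256.180288 = 32.113093
y = (-26.448·6041.645622 − -200.214474·88.904) / -7256.180288 = 19.568088

x=32.113 y=19.568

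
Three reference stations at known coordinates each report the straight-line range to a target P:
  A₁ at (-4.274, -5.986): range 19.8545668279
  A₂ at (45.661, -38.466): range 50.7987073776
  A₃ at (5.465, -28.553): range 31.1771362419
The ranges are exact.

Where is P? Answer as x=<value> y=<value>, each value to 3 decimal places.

x=14.161 y=1.387

eq1: (x + 4.274)² + (y + 5.986)² = 19.8545668279²
eq2: (x − 45.661)² + (y + 38.466)² = 50.7987073776²
eq3: (x − 5.465)² + (y + 28.553)² = 31.1771362419²
eq3−eq1, eq3−eq2 (x²,y² cancel):
  -19.478·x + 45.134·y = -213.230762
  80.392·x − 19.826·y = 1110.925196
det = -19.478·-19.826 − 45.134·80.392 = -3242.241700
x = (-213.230762·-19.826 − 45.134·1110.925196) / -3242.241700 = 14.160877
y = (-19.478·1110.925196 − -213.230762·80.392) / -3242.241700 = 1.386866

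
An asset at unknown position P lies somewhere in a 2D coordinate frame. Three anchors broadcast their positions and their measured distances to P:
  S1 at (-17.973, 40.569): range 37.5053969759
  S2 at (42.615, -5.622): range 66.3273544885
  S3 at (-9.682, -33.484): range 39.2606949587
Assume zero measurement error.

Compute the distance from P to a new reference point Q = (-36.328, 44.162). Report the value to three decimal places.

eq1: (x + 17.973)² + (y − 40.569)² = 37.5053969759²
eq2: (x − 42.615)² + (y + 5.622)² = 66.3273544885²
eq3: (x + 9.682)² + (y + 33.484)² = 39.2606949587²
eq3−eq1, eq3−eq2 (x²,y² cancel):
  -16.582·x + 148.106·y = 888.700476
  104.594·x + 55.724·y = -2225.190056
det = -16.582·55.724 − 148.106·104.594 = -16415.014332
x = (888.700476·55.724 − 148.106·-2225.190056) / -16415.014332 = -23.093854
y = (-16.582·-2225.190056 − 888.700476·104.594) / -16415.014332 = 3.414839
|P − Q| = √((-23.093854 − -36.328)² + (3.414839 − 44.162)²) = 42.842429

42.842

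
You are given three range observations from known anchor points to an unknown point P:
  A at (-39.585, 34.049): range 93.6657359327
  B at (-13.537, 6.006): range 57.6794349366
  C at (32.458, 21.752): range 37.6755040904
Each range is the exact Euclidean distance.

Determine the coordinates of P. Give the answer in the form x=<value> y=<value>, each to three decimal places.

x=40.129 y=-15.134

eq1: (x + 39.585)² + (y − 34.049)² = 93.6657359327²
eq2: (x + 13.537)² + (y − 6.006)² = 57.6794349366²
eq3: (x − 32.458)² + (y − 21.752)² = 37.6755040904²
eq3−eq1, eq3−eq2 (x²,y² cancel):
  -144.086·x + 24.594·y = -6154.191121
  -91.990·x − 31.492·y = -3214.822469
det = -144.086·-31.492 − 24.594·-91.990 = 6799.958372
x = (-6154.191121·-31.492 − 24.594·-3214.822469) / 6799.958372 = 40.128647
y = (-144.086·-3214.822469 − -6154.191121·-91.990) / 6799.958372 = -15.134377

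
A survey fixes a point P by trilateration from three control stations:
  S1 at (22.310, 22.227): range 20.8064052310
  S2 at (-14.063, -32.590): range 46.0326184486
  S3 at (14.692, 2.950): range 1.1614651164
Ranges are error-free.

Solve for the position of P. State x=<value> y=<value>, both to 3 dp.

eq1: (x − 22.310)² + (y − 22.227)² = 20.8064052310²
eq2: (x + 14.063)² + (y + 32.590)² = 46.0326184486²
eq3: (x − 14.692)² + (y − 2.950)² = 1.1614651164²
eq1−eq2, eq1−eq3 (x²,y² cancel):
  -72.746·x − 109.634·y = -1417.995023
  -15.236·x − 38.554·y = -335.660768
det = -72.746·-38.554 − -109.634·-15.236 = 1134.265660
x = (-1417.995023·-38.554 − -109.634·-335.660768) / 1134.265660 = 15.754288
y = (-72.746·-335.660768 − -1417.995023·-15.236) / 1134.265660 = 2.480377

x=15.754 y=2.480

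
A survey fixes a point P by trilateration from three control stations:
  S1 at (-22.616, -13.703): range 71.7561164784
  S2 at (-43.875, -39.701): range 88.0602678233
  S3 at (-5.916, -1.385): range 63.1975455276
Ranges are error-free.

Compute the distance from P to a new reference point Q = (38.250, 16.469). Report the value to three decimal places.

eq1: (x + 22.616)² + (y + 13.703)² = 71.7561164784²
eq2: (x + 43.875)² + (y + 39.701)² = 88.0602678233²
eq3: (x + 5.916)² + (y + 1.385)² = 63.1975455276²
eq1−eq2, eq1−eq3 (x²,y² cancel):
  -42.518·x − 51.996·y = 196.258844
  33.400·x + 24.636·y = 492.672107
det = -42.518·24.636 − -51.996·33.400 = 689.192952
x = (196.258844·24.636 − -51.996·492.672107) / 689.192952 = 44.185031
y = (-42.518·492.672107 − 196.258844·33.400) / 689.192952 = -39.905339
|P − Q| = √((44.185031 − 38.250)² + (-39.905339 − 16.469)²) = 56.685894

56.686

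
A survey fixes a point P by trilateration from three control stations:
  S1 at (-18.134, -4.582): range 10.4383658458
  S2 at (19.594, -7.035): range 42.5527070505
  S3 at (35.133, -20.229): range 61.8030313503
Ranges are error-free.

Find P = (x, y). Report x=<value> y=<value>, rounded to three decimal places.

eq1: (x + 18.134)² + (y + 4.582)² = 10.4383658458²
eq2: (x − 19.594)² + (y + 7.035)² = 42.5527070505²
eq3: (x − 35.133)² + (y + 20.229)² = 61.8030313503²
eq3−eq2, eq3−eq1 (x²,y² cancel):
  -31.078·x + 26.388·y = 798.757738
  -106.534·x + 31.294·y = 2416.951753
det = -31.078·31.294 − 26.388·-106.534 = 1838.664260
x = (798.757738·31.294 − 26.388·2416.951753) / 1838.664260 = -21.092594
y = (-31.078·2416.951753 − 798.757738·-106.534) / 1838.664260 = 5.428305

x=-21.093 y=5.428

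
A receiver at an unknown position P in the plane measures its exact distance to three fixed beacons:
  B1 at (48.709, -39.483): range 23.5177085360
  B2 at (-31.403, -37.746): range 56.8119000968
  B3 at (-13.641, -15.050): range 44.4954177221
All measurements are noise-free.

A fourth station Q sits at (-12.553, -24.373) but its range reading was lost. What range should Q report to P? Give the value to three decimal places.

39.809

eq1: (x − 48.709)² + (y + 39.483)² = 23.5177085360²
eq2: (x + 31.403)² + (y + 37.746)² = 56.8119000968²
eq3: (x + 13.641)² + (y + 15.050)² = 44.4954177221²
eq2−eq3, eq2−eq1 (x²,y² cancel):
  35.524·x + 45.392·y = -750.579750
  160.224·x − 3.474·y = 4195.074423
det = 35.524·-3.474 − 45.392·160.224 = -7396.298184
x = (-750.579750·-3.474 − 45.392·4195.074423) / -7396.298184 = 25.393149
y = (35.524·4195.074423 − -750.579750·160.224) / -7396.298184 = -36.408310
|P − Q| = √((25.393149 − -12.553)² + (-36.408310 − -24.373)²) = 39.809031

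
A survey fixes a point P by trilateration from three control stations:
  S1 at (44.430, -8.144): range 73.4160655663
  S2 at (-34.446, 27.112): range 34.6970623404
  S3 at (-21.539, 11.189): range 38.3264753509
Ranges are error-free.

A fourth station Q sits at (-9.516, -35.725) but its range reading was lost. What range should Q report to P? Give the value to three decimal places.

eq1: (x − 44.430)² + (y + 8.144)² = 73.4160655663²
eq2: (x + 34.446)² + (y − 27.112)² = 34.6970623404²
eq3: (x + 21.539)² + (y − 11.189)² = 38.3264753509²
eq1−eq3, eq1−eq2 (x²,y² cancel):
  -131.938·x + 38.666·y = 2469.772576
  -157.752·x + 70.512·y = 4067.270372
det = -131.938·70.512 − 38.666·-157.752 = -3203.573424
x = (2469.772576·70.512 − 38.666·4067.270372) / -3203.573424 = -5.270217
y = (-131.938·4067.270372 − 2469.772576·-157.752) / -3203.573424 = 45.891239
|P − Q| = √((-5.270217 − -9.516)² + (45.891239 − -35.725)²) = 81.726600

81.727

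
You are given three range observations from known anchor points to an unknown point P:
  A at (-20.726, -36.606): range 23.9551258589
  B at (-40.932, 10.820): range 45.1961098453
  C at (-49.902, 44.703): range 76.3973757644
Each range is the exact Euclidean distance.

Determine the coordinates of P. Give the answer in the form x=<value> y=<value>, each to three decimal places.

eq1: (x + 20.726)² + (y + 36.606)² = 23.9551258589²
eq2: (x + 40.932)² + (y − 10.820)² = 45.1961098453²
eq3: (x + 49.902)² + (y − 44.703)² = 76.3973757644²
eq2−eq3, eq2−eq1 (x²,y² cancel):
  -17.940·x + 67.766·y = -1097.803890
  40.412·x − 94.852·y = 1445.905578
det = -17.940·-94.852 − 67.766·40.412 = -1036.914712
x = (-1097.803890·-94.852 − 67.766·1445.905578) / -1036.914712 = -5.926868
y = (-17.940·1445.905578 − -1097.803890·40.412) / -1036.914712 = -17.768968

x=-5.927 y=-17.769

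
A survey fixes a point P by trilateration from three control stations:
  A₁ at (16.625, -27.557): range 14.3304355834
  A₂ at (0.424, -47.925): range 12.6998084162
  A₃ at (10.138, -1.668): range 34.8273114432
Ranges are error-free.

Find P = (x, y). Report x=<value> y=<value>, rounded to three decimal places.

x=5.146 y=-36.136

eq1: (x − 16.625)² + (y + 27.557)² = 14.3304355834²
eq2: (x − 0.424)² + (y + 47.925)² = 12.6998084162²
eq3: (x − 10.138)² + (y + 1.668)² = 34.8273114432²
eq3−eq1, eq3−eq2 (x²,y² cancel):
  12.974·x − 51.778·y = 1937.797844
  -19.428·x − 92.514·y = 3243.080622
det = 12.974·-92.514 − -51.778·-19.428 = -2206.219620
x = (1937.797844·-92.514 − -51.778·3243.080622) / -2206.219620 = 5.145998
y = (12.974·3243.080622 − 1937.797844·-19.428) / -2206.219620 = -36.135688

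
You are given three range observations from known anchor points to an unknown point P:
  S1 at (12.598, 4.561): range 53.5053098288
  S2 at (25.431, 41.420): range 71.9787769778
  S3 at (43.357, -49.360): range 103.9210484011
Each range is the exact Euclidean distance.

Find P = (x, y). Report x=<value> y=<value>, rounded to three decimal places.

eq1: (x − 12.598)² + (y − 4.561)² = 53.5053098288²
eq2: (x − 25.431)² + (y − 41.420)² = 71.9787769778²
eq3: (x − 43.357)² + (y + 49.360)² = 103.9210484011²
eq2−eq1, eq2−eq3 (x²,y² cancel):
  -25.666·x − 73.718·y = 135.286319
  35.852·x − 181.560·y = -3664.753078
det = -25.666·-181.560 − -73.718·35.852 = 7302.856696
x = (135.286319·-181.560 − -73.718·-3664.753078) / 7302.856696 = -40.356927
y = (-25.666·-3664.753078 − 135.286319·35.852) / 7302.856696 = 12.215667

x=-40.357 y=12.216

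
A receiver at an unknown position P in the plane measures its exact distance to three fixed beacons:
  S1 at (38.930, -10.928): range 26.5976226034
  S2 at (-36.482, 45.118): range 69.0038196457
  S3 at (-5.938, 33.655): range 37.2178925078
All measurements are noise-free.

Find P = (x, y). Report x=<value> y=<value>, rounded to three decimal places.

eq1: (x − 38.930)² + (y + 10.928)² = 26.5976226034²
eq2: (x + 36.482)² + (y − 45.118)² = 69.0038196457²
eq3: (x + 5.938)² + (y − 33.655)² = 37.2178925078²
eq1−eq2, eq1−eq3 (x²,y² cancel):
  -150.824·x + 112.092·y = -2322.489434
  -89.736·x + 89.166·y = -1144.785210
det = -150.824·89.166 − 112.092·-89.736 = -3389.685072
x = (-2322.489434·89.166 − 112.092·-1144.785210) / -3389.685072 = 23.236917
y = (-150.824·-1144.785210 − -2322.489434·-89.736) / -3389.685072 = 10.546652

x=23.237 y=10.547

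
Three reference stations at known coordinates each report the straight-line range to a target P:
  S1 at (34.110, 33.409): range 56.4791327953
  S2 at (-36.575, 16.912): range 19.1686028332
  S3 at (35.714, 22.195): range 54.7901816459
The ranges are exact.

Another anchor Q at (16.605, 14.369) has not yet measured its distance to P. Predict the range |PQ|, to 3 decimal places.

eq1: (x − 34.110)² + (y − 33.409)² = 56.4791327953²
eq2: (x + 36.575)² + (y − 16.912)² = 19.1686028332²
eq3: (x − 35.714)² + (y − 22.195)² = 54.7901816459²
eq1−eq3, eq1−eq2 (x²,y² cancel):
  3.208·x − 22.428·y = -323.617123
  -141.370·x − 32.994·y = 2166.550095
det = 3.208·-32.994 − -22.428·-141.370 = -3276.491112
x = (-323.617123·-32.994 − -22.428·2166.550095) / -3276.491112 = -18.089110
y = (3.208·2166.550095 − -323.617123·-141.370) / -3276.491112 = 11.841772
|P − Q| = √((-18.089110 − 16.605)² + (11.841772 − 14.369)²) = 34.786034

34.786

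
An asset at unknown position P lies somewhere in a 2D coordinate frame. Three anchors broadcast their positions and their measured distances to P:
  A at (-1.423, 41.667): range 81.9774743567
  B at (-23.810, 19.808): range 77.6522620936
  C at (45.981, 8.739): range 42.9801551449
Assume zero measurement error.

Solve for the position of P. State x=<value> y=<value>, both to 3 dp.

eq1: (x + 1.423)² + (y − 41.667)² = 81.9774743567²
eq2: (x + 23.810)² + (y − 19.808)² = 77.6522620936²
eq3: (x − 45.981)² + (y − 8.739)² = 42.9801551449²
eq3−eq1, eq3−eq2 (x²,y² cancel):
  -94.808·x + 65.856·y = -5325.471230
  -139.582·x + 22.138·y = -5413.929590
det = -94.808·22.138 − 65.856·-139.582 = 7093.452688
x = (-5325.471230·22.138 − 65.856·-5413.929590) / 7093.452688 = 33.642921
y = (-94.808·-5413.929590 − -5325.471230·-139.582) / 7093.452688 = -32.432174

x=33.643 y=-32.432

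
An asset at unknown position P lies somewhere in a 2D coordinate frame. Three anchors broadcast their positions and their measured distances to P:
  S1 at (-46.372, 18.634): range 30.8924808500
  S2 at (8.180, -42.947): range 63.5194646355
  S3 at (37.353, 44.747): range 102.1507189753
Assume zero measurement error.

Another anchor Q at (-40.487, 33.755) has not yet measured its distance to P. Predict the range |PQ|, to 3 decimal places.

46.516

eq1: (x + 46.372)² + (y − 18.634)² = 30.8924808500²
eq2: (x − 8.180)² + (y + 42.947)² = 63.5194646355²
eq3: (x − 37.353)² + (y − 44.747)² = 102.1507189753²
eq2−eq1, eq2−eq3 (x²,y² cancel):
  -109.104·x + 123.162·y = 3666.608146
  58.346·x + 175.388·y = -4913.863591
det = -109.104·175.388 − 123.162·58.346 = -26321.542404
x = (3666.608146·175.388 − 123.162·-4913.863591) / -26321.542404 = -47.424285
y = (-109.104·-4913.863591 − 3666.608146·58.346) / -26321.542404 = -12.240554
|P − Q| = √((-47.424285 − -40.487)² + (-12.240554 − 33.755)²) = 46.515770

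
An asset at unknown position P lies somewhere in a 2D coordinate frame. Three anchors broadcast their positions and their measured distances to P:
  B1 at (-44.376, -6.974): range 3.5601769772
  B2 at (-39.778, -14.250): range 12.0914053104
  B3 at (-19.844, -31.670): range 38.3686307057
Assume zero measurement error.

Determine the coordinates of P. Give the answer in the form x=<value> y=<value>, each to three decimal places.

eq1: (x + 44.376)² + (y + 6.974)² = 3.5601769772²
eq2: (x + 39.778)² + (y + 14.250)² = 12.0914053104²
eq3: (x + 19.844)² + (y + 31.670)² = 38.3686307057²
eq3−eq2, eq3−eq1 (x²,y² cancel):
  -39.868·x + 34.840·y = 1714.528288
  -49.064·x + 49.392·y = 2080.569778
det = -39.868·49.392 − 34.840·-49.064 = -259.770496
x = (1714.528288·49.392 − 34.840·2080.569778) / -259.770496 = -46.952715
y = (-39.868·2080.569778 − 1714.528288·-49.064) / -259.770496 = -4.517295

x=-46.953 y=-4.517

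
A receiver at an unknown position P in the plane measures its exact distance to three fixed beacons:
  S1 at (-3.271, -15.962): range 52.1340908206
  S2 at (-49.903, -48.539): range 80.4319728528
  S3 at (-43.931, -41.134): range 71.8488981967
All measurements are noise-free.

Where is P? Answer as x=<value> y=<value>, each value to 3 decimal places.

eq1: (x + 3.271)² + (y + 15.962)² = 52.1340908206²
eq2: (x + 49.903)² + (y + 48.539)² = 80.4319728528²
eq3: (x + 43.931)² + (y + 41.134)² = 71.8488981967²
eq3−eq2, eq3−eq1 (x²,y² cancel):
  -11.944·x − 14.810·y = -82.632872
  81.320·x + 50.344·y = -912.153086
det = -11.944·50.344 − -14.810·81.320 = 603.040464
x = (-82.632872·50.344 − -14.810·-912.153086) / 603.040464 = -29.299952
y = (-11.944·-912.153086 − -82.632872·81.320) / 603.040464 = 29.209419

x=-29.300 y=29.209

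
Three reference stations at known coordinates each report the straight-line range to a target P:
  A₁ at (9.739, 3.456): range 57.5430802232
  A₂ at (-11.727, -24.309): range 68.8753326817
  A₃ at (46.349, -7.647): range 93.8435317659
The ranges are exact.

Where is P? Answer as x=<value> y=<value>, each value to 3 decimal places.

x=-33.978 y=40.873

eq1: (x − 9.739)² + (y − 3.456)² = 57.5430802232²
eq2: (x + 11.727)² + (y + 24.309)² = 68.8753326817²
eq3: (x − 46.349)² + (y + 7.647)² = 93.8435317659²
eq1−eq2, eq1−eq3 (x²,y² cancel):
  -42.932·x − 55.530·y = -810.947417
  73.220·x − 22.206·y = -3395.488020
det = -42.932·-22.206 − -55.530·73.220 = 5019.254592
x = (-810.947417·-22.206 − -55.530·-3395.488020) / 5019.254592 = -33.977864
y = (-42.932·-3395.488020 − -810.947417·73.220) / 5019.254592 = 40.873133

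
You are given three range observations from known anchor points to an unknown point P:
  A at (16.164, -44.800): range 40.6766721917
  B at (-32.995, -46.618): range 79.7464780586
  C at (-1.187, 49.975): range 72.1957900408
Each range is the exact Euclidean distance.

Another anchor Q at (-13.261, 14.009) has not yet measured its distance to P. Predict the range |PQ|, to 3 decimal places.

eq1: (x − 16.164)² + (y + 44.800)² = 40.6766721917²
eq2: (x + 32.995)² + (y + 46.618)² = 79.7464780586²
eq3: (x + 1.187)² + (y − 49.975)² = 72.1957900408²
eq3−eq2, eq3−eq1 (x²,y² cancel):
  -63.616·x − 193.186·y = -384.270308
  34.702·x − 189.550·y = 3327.045741
det = -63.616·-189.550 − -193.186·34.702 = 18762.353372
x = (-384.270308·-189.550 − -193.186·3327.045741) / 18762.353372 = 38.138984
y = (-63.616·3327.045741 − -384.270308·34.702) / 18762.353372 = -10.570017
|P − Q| = √((38.138984 − -13.261)² + (-10.570017 − 14.009)²) = 56.974437

56.974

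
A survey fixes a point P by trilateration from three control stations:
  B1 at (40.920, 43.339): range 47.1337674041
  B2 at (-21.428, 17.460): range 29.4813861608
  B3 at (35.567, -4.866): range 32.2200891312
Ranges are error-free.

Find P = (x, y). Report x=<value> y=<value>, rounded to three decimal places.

eq1: (x − 40.920)² + (y − 43.339)² = 47.1337674041²
eq2: (x + 21.428)² + (y − 17.460)² = 29.4813861608²
eq3: (x − 35.567)² + (y + 4.866)² = 32.2200891312²
eq2−eq1, eq2−eq3 (x²,y² cancel):
  124.696·x + 51.758·y = 1436.264637
  113.990·x − 44.652·y = 355.696647
det = 124.696·-44.652 − 51.758·113.990 = -11467.820212
x = (1436.264637·-44.652 − 51.758·355.696647) / -11467.820212 = 7.197727
y = (124.696·355.696647 − 1436.264637·113.990) / -11467.820212 = 10.408766

x=7.198 y=10.409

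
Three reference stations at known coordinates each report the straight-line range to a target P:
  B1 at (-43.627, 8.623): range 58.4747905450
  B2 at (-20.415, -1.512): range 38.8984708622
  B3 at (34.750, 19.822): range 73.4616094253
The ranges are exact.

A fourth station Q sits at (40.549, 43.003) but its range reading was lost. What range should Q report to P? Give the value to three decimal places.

eq1: (x + 43.627)² + (y − 8.623)² = 58.4747905450²
eq2: (x + 20.415)² + (y + 1.512)² = 38.8984708622²
eq3: (x − 34.750)² + (y − 19.822)² = 73.4616094253²
eq2−eq1, eq2−eq3 (x²,y² cancel):
  -46.424·x + 20.270·y = -347.597205
  110.330·x + 42.668·y = -2702.101209
det = -46.424·42.668 − 20.270·110.330 = -4217.208332
x = (-347.597205·42.668 − 20.270·-2702.101209) / -4217.208332 = -9.470795
y = (-46.424·-2702.101209 − -347.597205·110.330) / -4217.208332 = -38.839140
|P − Q| = √((-9.470795 − 40.549)² + (-38.839140 − 43.003)²) = 95.917234

95.917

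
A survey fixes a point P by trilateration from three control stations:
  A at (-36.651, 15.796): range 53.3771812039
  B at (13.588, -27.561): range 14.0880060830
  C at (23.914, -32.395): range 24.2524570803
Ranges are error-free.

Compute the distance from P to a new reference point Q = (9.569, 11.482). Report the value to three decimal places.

26.849

eq1: (x + 36.651)² + (y − 15.796)² = 53.3771812039²
eq2: (x − 13.588)² + (y + 27.561)² = 14.0880060830²
eq3: (x − 23.914)² + (y + 32.395)² = 24.2524570803²
eq3−eq2, eq3−eq1 (x²,y² cancel):
  -20.652·x + 9.668·y = -287.363197
  -121.130·x + 96.382·y = -2289.447803
det = -20.652·96.382 − 9.668·-121.130 = -819.396224
x = (-287.363197·96.382 − 9.668·-2289.447803) / -819.396224 = 6.788240
y = (-20.652·-2289.447803 − -287.363197·-121.130) / -819.396224 = -15.222638
|P − Q| = √((6.788240 − 9.569)² + (-15.222638 − 11.482)²) = 26.849028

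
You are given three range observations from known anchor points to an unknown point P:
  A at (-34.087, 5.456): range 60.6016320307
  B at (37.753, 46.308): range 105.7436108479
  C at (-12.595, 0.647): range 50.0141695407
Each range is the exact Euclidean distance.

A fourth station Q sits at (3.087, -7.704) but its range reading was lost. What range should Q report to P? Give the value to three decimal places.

42.830

eq1: (x + 34.087)² + (y − 5.456)² = 60.6016320307²
eq2: (x − 37.753)² + (y − 46.308)² = 105.7436108479²
eq3: (x + 12.595)² + (y − 0.647)² = 50.0141695407²
eq1−eq2, eq1−eq3 (x²,y² cancel):
  143.680·x + 81.704·y = -5131.125062
  42.984·x − 9.618·y = 138.501779
det = 143.680·-9.618 − 81.704·42.984 = -4893.878976
x = (-5131.125062·-9.618 − 81.704·138.501779) / -4893.878976 = -7.771956
y = (143.680·138.501779 − -5131.125062·42.984) / -4893.878976 = -49.134075
|P − Q| = √((-7.771956 − 3.087)² + (-49.134075 − -7.704)²) = 42.829523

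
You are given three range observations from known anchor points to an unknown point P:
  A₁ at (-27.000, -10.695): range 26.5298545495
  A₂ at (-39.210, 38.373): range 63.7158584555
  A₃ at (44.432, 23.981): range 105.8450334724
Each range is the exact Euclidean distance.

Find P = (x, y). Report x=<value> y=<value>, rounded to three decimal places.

eq1: (x + 27.000)² + (y + 10.695)² = 26.5298545495²
eq2: (x + 39.210)² + (y − 38.373)² = 63.7158584555²
eq3: (x − 44.432)² + (y − 23.981)² = 105.8450334724²
eq1−eq3, eq1−eq2 (x²,y² cancel):
  142.864·x + 69.352·y = -8793.429968
  -24.420·x + 98.136·y = -1189.349232
det = 142.864·98.136 − 69.352·-24.420 = 15713.677344
x = (-8793.429968·98.136 − 69.352·-1189.349232) / 15713.677344 = -49.668087
y = (142.864·-1189.349232 − -8793.429968·-24.420) / 15713.677344 = -24.478723

x=-49.668 y=-24.479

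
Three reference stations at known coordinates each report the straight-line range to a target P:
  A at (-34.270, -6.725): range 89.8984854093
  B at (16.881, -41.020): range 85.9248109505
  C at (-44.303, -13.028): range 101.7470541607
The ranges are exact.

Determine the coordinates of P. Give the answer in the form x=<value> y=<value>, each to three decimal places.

x=41.777 y=41.219

eq1: (x + 34.270)² + (y + 6.725)² = 89.8984854093²
eq2: (x − 16.881)² + (y + 41.020)² = 85.9248109505²
eq3: (x + 44.303)² + (y + 13.028)² = 101.7470541607²
eq2−eq3, eq2−eq1 (x²,y² cancel):
  -122.368·x + 55.984·y = -2804.513862
  -102.302·x + 68.590·y = -1446.614578
det = -122.368·68.590 − 55.984·-102.302 = -2665.945952
x = (-2804.513862·68.590 − 55.984·-1446.614578) / -2665.945952 = 41.776667
y = (-122.368·-1446.614578 − -2804.513862·-102.302) / -2665.945952 = 41.219157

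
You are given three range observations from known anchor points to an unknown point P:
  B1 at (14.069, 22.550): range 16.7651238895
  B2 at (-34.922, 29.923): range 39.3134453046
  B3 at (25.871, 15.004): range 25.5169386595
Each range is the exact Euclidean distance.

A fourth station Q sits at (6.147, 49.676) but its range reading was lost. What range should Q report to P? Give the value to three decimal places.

eq1: (x − 14.069)² + (y − 22.550)² = 16.7651238895²
eq2: (x + 34.922)² + (y − 29.923)² = 39.3134453046²
eq3: (x − 25.871)² + (y − 15.004)² = 25.5169386595²
eq2−eq3, eq2−eq1 (x²,y² cancel):
  121.586·x − 29.838·y = -326.070533
  97.982·x − 14.746·y = -144.015149
det = 121.586·-14.746 − -29.838·97.982 = 1130.679760
x = (-326.070533·-14.746 − -29.838·-144.015149) / 1130.679760 = 0.452040
y = (121.586·-144.015149 − -326.070533·97.982) / 1130.679760 = 12.770032
|P − Q| = √((0.452040 − 6.147)² + (12.770032 − 49.676)²) = 37.342777

37.343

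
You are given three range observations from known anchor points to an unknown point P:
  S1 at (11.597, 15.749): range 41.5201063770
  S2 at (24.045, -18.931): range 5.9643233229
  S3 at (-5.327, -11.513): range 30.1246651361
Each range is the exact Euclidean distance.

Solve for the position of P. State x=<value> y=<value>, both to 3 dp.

eq1: (x − 11.597)² + (y − 15.749)² = 41.5201063770²
eq2: (x − 24.045)² + (y + 18.931)² = 5.9643233229²
eq3: (x + 5.327)² + (y + 11.513)² = 30.1246651361²
eq1−eq2, eq1−eq3 (x²,y² cancel):
  24.896·x − 69.360·y = 2242.369457
  -33.848·x − 54.524·y = 594.828472
det = 24.896·-54.524 − -69.360·-33.848 = -3705.126784
x = (2242.369457·-54.524 − -69.360·594.828472) / -3705.126784 = 21.863125
y = (24.896·594.828472 − 2242.369457·-33.848) / -3705.126784 = -24.481907

x=21.863 y=-24.482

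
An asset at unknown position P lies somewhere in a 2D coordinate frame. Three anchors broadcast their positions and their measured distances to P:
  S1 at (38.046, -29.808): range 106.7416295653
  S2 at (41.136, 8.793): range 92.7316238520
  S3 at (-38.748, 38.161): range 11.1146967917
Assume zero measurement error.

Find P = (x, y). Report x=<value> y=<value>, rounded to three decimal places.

x=-48.451 y=32.739

eq1: (x − 38.046)² + (y + 29.808)² = 106.7416295653²
eq2: (x − 41.136)² + (y − 8.793)² = 92.7316238520²
eq3: (x + 38.748)² + (y − 38.161)² = 11.1146967917²
eq2−eq3, eq2−eq1 (x²,y² cancel):
  -159.768·x + 58.736·y = 9663.799657
  -6.180·x − 77.202·y = -2228.093785
det = -159.768·-77.202 − 58.736·-6.180 = 12697.397616
x = (9663.799657·-77.202 − 58.736·-2228.093785) / 12697.397616 = -48.450506
y = (-159.768·-2228.093785 − 9663.799657·-6.180) / 12697.397616 = 32.739021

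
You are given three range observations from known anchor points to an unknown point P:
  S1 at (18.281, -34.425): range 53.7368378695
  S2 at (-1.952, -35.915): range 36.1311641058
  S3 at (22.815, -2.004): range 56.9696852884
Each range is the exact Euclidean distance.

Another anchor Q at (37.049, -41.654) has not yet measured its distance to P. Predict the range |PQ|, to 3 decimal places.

73.845

eq1: (x − 18.281)² + (y + 34.425)² = 53.7368378695²
eq2: (x + 1.952)² + (y + 35.915)² = 36.1311641058²
eq3: (x − 22.815)² + (y + 2.004)² = 56.9696852884²
eq2−eq3, eq2−eq1 (x²,y² cancel):
  49.534·x + 67.822·y = -2709.241310
  40.466·x + 2.980·y = -1356.608668
det = 49.534·2.980 − 67.822·40.466 = -2596.873732
x = (-2709.241310·2.980 − 67.822·-1356.608668) / -2596.873732 = -32.321315
y = (49.534·-1356.608668 − -2709.241310·40.466) / -2596.873732 = -16.340381
|P − Q| = √((-32.321315 − 37.049)² + (-16.340381 − -41.654)²) = 73.844566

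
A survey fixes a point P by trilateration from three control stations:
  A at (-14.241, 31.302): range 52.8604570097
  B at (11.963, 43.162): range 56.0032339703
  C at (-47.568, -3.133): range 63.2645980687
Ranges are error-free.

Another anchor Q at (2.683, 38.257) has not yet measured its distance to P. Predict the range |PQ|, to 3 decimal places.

eq1: (x + 14.241)² + (y − 31.302)² = 52.8604570097²
eq2: (x − 11.963)² + (y − 43.162)² = 56.0032339703²
eq3: (x + 47.568)² + (y + 3.133)² = 63.2645980687²
eq2−eq1, eq2−eq3 (x²,y² cancel):
  -52.408·x − 23.720·y = -481.316028
  -119.062·x − 92.590·y = -599.588454
det = -52.408·-92.590 − -23.720·-119.062 = 2028.306080
x = (-481.316028·-92.590 − -23.720·-599.588454) / 2028.306080 = 14.959681
y = (-52.408·-599.588454 − -481.316028·-119.062) / 2028.306080 = -12.761002
|P − Q| = √((14.959681 − 2.683)² + (-12.761002 − 38.257)²) = 52.474312

52.474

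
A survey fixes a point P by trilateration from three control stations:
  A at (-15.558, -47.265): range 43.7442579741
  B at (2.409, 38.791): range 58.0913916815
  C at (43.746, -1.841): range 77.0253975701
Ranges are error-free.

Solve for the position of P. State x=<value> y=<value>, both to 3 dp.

x=-33.093 y=-7.189

eq1: (x + 15.558)² + (y + 47.265)² = 43.7442579741²
eq2: (x − 2.409)² + (y − 38.791)² = 58.0913916815²
eq3: (x − 43.746)² + (y + 1.841)² = 77.0253975701²
eq1−eq3, eq1−eq2 (x²,y² cancel):
  118.608·x + 90.848·y = -4578.281557
  35.934·x + 172.112·y = -2426.536309
det = 118.608·172.112 − 90.848·35.934 = 17149.328064
x = (-4578.281557·172.112 − 90.848·-2426.536309) / 17149.328064 = -33.093496
y = (118.608·-2426.536309 − -4578.281557·35.934) / 17149.328064 = -7.189241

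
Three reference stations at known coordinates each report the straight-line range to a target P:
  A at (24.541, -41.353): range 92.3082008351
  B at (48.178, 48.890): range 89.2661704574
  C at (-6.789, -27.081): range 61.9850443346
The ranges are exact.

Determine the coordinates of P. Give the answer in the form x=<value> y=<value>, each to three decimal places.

eq1: (x − 24.541)² + (y + 41.353)² = 92.3082008351²
eq2: (x − 48.178)² + (y − 48.890)² = 89.2661704574²
eq3: (x + 6.789)² + (y + 27.081)² = 61.9850443346²
eq3−eq2, eq3−eq1 (x²,y² cancel):
  109.934·x + 151.942·y = -194.422765
  62.660·x − 28.544·y = -3145.798012
det = 109.934·-28.544 − 151.942·62.660 = -12658.641816
x = (-194.422765·-28.544 − 151.942·-3145.798012) / -12658.641816 = -38.197498
y = (109.934·-3145.798012 − -194.422765·62.660) / -12658.641816 = 26.357301

x=-38.197 y=26.357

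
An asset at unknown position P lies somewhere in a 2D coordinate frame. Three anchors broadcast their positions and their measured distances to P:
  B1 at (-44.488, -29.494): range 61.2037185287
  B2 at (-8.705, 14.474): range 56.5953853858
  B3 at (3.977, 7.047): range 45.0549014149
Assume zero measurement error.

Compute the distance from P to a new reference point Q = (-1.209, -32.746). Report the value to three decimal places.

eq1: (x + 44.488)² + (y + 29.494)² = 61.2037185287²
eq2: (x + 8.705)² + (y − 14.474)² = 56.5953853858²
eq3: (x − 3.977)² + (y − 7.047)² = 45.0549014149²
eq1−eq2, eq1−eq3 (x²,y² cancel):
  71.566·x + 87.936·y = -2020.946964
  96.930·x + 73.082·y = -1067.650422
det = 71.566·73.082 − 87.936·96.930 = -3293.450068
x = (-2020.946964·73.082 − 87.936·-1067.650422) / -3293.450068 = 16.338471
y = (71.566·-1067.650422 − -2020.946964·96.930) / -3293.450068 = -36.278953
|P − Q| = √((16.338471 − -1.209)² + (-36.278953 − -32.746)²) = 17.899595

17.900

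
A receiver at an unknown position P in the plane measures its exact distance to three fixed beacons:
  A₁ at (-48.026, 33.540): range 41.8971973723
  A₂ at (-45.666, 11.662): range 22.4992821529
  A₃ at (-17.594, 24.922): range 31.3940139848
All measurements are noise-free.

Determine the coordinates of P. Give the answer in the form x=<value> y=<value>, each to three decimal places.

eq1: (x + 48.026)² + (y − 33.540)² = 41.8971973723²
eq2: (x + 45.666)² + (y − 11.662)² = 22.4992821529²
eq3: (x + 17.594)² + (y − 24.922)² = 31.3940139848²
eq1−eq2, eq1−eq3 (x²,y² cancel):
  4.720·x − 43.756·y = 39.114974
  60.864·x − 17.236·y = -1730.982322
det = 4.720·-17.236 − -43.756·60.864 = 2581.811264
x = (39.114974·-17.236 − -43.756·-1730.982322) / 2581.811264 = -29.597457
y = (4.720·-1730.982322 − 39.114974·60.864) / 2581.811264 = -4.086639

x=-29.597 y=-4.087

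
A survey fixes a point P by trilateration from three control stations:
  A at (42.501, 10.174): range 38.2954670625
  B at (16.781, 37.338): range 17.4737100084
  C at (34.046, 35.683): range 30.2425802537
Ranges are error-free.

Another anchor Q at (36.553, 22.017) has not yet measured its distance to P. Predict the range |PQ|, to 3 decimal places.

eq1: (x − 42.501)² + (y − 10.174)² = 38.2954670625²
eq2: (x − 16.781)² + (y − 37.338)² = 17.4737100084²
eq3: (x − 34.046)² + (y − 35.683)² = 30.2425802537²
eq2−eq1, eq2−eq3 (x²,y² cancel):
  51.440·x − 54.328·y = -927.095184
  34.530·x − 3.310·y = 147.395281
det = 51.440·-3.310 − -54.328·34.530 = 1705.679440
x = (-927.095184·-3.310 − -54.328·147.395281) / 1705.679440 = 6.493820
y = (51.440·147.395281 − -927.095184·34.530) / 1705.679440 = 23.213395
|P − Q| = √((6.493820 − 36.553)² + (23.213395 − 22.017)²) = 30.082979

30.083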